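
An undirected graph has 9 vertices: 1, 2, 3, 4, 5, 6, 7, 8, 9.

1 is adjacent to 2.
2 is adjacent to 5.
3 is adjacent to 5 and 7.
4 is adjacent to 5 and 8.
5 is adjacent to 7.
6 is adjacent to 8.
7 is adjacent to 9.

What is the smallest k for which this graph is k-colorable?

3

3, 5, 7 form a triangle, so at least 3 colors are needed.
3 colors suffice: 1=red, 2=blue, 3=green, 4=blue, 5=red, 6=blue, 7=blue, 8=red, 9=red. Each edge has distinct colors on its endpoints.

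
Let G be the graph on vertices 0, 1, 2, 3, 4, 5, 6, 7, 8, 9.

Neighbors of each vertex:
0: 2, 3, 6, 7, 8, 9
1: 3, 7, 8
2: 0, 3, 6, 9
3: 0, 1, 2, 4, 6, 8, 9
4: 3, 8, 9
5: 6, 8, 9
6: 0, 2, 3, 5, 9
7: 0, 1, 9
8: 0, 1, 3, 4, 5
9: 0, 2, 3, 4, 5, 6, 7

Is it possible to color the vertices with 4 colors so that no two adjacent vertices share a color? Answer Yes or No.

0, 2, 3, 6, 9 are pairwise adjacent (a clique of size 5), so at least 5 colors are needed.
So 4 colors are not enough.

No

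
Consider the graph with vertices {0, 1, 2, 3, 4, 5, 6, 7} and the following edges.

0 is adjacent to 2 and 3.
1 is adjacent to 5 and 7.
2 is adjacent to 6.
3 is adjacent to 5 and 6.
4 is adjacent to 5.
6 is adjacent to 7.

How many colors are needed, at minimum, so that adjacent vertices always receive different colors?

3

The cycle 6-7-1-5-3-6 has odd length 5, so it cannot be 2-colored; at least 3 colors are needed.
One proper 3-coloring: 0=red, 1=blue, 2=blue, 3=blue, 4=blue, 5=red, 6=red, 7=green. Every edge joins two different colors.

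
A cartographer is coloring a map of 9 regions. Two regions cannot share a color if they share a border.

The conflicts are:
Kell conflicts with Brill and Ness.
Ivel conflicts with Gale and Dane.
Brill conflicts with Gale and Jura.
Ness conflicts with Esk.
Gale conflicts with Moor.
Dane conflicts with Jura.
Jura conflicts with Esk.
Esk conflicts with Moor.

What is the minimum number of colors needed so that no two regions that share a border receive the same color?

The cycle Esk-Moor-Gale-Brill-Jura-Esk has odd length 5, so it cannot be 2-colored; at least 3 colors are needed.
One proper 3-coloring: Kell=1, Ivel=2, Brill=2, Ness=3, Gale=1, Dane=3, Jura=1, Esk=2, Moor=3. Each listed conflict is separated.

3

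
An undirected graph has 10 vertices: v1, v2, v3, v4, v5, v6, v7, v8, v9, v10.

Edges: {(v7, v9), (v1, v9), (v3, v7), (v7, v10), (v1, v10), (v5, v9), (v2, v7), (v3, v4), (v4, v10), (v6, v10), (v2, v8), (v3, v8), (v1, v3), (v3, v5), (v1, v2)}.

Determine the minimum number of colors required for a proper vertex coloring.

v3 and v5 are adjacent, so at least 2 colors are needed.
2 colors suffice: color R → {v2, v3, v9, v10}; color B → {v1, v4, v5, v6, v7, v8}. No two adjacent vertices share a color.

2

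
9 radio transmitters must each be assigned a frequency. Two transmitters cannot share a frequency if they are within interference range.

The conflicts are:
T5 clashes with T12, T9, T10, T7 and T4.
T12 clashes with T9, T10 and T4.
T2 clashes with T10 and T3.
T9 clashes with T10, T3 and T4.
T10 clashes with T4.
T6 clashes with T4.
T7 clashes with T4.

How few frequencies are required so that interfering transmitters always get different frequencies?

5

T5, T12, T9, T10, T4 are mutually in conflict, so at least 5 frequencies are needed.
5 frequencies suffice: frequency 1 → {T2, T4}; frequency 2 → {T9, T6, T7}; frequency 3 → {T10, T3}; frequency 4 → {T5}; frequency 5 → {T12}. Every pair that conflicts lands in different frequencies.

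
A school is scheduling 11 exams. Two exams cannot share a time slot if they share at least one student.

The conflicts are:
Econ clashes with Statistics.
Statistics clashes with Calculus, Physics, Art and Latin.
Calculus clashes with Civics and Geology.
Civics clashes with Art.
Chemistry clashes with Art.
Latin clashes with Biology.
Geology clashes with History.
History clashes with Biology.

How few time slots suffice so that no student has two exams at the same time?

Latin and Biology conflict, so at least 2 time slots are needed.
2 time slots suffice: time slot 1 → {Statistics, Civics, Chemistry, Geology, Biology}; time slot 2 → {Econ, Calculus, Physics, Art, Latin, History}. Every pair that conflicts lands in different time slots.

2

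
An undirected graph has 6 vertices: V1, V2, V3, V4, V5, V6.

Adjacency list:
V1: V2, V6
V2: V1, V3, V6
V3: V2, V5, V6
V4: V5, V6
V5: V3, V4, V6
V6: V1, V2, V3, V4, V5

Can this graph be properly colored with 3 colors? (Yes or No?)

The chromatic number is 3. V3, V5, V6 form a triangle, so at least 3 colors are needed.
3 colors suffice: color 1 → {V6}; color 2 → {V1, V3, V4}; color 3 → {V2, V5}.
That is already a proper 3-coloring.

Yes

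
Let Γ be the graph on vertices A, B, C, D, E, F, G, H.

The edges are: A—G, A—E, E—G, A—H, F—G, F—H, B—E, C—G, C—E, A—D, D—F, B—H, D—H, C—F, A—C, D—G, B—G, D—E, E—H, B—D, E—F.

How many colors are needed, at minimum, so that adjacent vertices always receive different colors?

A, C, E, G form a clique, so at least 4 colors are needed.
4 colors suffice: A=4, B=4, C=3, D=3, E=1, F=4, G=2, H=2. No two adjacent vertices share a color.

4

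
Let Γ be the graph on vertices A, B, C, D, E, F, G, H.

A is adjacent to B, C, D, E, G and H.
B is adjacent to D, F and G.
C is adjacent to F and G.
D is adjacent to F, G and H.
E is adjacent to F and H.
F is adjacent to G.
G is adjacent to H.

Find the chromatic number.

B, D, F, G are pairwise adjacent (a clique of size 4), so at least 4 colors are needed.
A valid assignment using 4 colors: A=blue, B=yellow, C=green, D=green, E=red, F=blue, G=red, H=yellow. Each edge has distinct colors on its endpoints.

4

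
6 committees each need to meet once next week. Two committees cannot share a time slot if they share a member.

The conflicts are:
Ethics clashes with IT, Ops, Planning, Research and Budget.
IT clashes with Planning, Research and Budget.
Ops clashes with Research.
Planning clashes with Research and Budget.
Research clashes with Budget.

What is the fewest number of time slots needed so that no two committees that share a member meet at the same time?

5

Ethics, IT, Planning, Research, Budget all conflict with each other, so at least 5 time slots are needed.
Using 5 time slots: Ethics=2, IT=5, Ops=3, Planning=4, Research=1, Budget=3. Every pair that conflicts lands in different time slots.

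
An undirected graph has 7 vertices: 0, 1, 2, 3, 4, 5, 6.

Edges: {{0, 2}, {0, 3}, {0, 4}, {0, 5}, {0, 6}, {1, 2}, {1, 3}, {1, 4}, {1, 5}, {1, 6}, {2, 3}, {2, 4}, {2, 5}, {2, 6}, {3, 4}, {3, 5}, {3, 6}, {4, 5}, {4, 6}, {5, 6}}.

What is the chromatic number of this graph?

1, 2, 3, 4, 5, 6 are pairwise adjacent (a clique of size 6), so at least 6 colors are needed.
6 colors suffice: color red → {2}; color blue → {6}; color green → {3}; color yellow → {5}; color purple → {4}; color orange → {0, 1}. Every edge joins two different colors.

6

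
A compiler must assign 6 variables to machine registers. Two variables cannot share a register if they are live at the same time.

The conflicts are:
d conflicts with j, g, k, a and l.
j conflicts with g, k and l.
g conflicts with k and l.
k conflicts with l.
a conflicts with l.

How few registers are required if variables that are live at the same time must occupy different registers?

d, j, g, k, l all conflict with each other, so at least 5 registers are needed.
Using 5 registers: d=2, j=5, g=4, k=3, a=3, l=1. No two conflicting variables share a register.

5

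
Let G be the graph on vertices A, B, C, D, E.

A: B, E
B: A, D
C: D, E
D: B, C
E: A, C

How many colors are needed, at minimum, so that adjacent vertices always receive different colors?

3

The cycle D-B-A-E-C-D has odd length 5, so it cannot be 2-colored; at least 3 colors are needed.
One proper 3-coloring: A=1, B=2, C=2, D=1, E=3. No two adjacent vertices share a color.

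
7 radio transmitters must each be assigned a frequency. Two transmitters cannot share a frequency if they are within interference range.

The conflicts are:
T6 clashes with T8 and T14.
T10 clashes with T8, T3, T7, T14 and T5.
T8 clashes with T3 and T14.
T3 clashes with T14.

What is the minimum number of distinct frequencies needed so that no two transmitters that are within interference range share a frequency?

T10, T8, T3, T14 are mutually in conflict, so at least 4 frequencies are needed.
4 frequencies suffice: frequency 1 → {T6, T10}; frequency 2 → {T7, T14, T5}; frequency 3 → {T8}; frequency 4 → {T3}. Every pair that conflicts lands in different frequencies.

4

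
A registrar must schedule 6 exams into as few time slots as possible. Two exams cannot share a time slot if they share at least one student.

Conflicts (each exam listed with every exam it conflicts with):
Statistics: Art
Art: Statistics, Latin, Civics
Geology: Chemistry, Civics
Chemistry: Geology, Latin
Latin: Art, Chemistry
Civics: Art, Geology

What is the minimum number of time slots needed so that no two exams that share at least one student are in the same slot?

3

The cycle Geology-Civics-Art-Latin-Chemistry-Geology has odd length 5, so it cannot be 2-colored; at least 3 time slots are needed.
3 time slots suffice: time slot 1 → {Art, Geology}; time slot 2 → {Statistics, Chemistry, Civics}; time slot 3 → {Latin}. Each listed conflict is separated.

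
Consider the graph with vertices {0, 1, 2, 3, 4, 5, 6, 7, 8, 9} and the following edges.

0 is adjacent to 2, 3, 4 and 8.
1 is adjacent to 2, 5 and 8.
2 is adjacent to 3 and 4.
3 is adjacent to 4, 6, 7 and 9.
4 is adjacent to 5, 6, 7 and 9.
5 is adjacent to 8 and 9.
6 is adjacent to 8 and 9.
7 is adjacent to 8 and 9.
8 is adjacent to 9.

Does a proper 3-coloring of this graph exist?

3, 4, 7, 9 form a clique, so at least 4 colors are needed.
So 3 colors are not enough.

No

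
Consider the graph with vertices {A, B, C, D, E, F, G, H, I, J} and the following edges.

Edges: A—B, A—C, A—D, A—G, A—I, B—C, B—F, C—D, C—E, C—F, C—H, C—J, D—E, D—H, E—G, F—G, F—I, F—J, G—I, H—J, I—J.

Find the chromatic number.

A, G, I form a triangle, so at least 3 colors are needed.
One proper 3-coloring: A=2, B=3, C=1, D=3, E=2, F=2, G=3, H=2, I=1, J=3. Every edge joins two different colors.

3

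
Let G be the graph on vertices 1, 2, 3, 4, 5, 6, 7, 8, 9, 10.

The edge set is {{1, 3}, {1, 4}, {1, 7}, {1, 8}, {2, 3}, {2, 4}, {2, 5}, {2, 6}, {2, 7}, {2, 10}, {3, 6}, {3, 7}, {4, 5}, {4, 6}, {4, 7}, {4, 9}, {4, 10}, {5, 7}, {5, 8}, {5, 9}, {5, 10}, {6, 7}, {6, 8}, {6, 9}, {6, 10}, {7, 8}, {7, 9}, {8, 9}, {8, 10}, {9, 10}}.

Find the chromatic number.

4

2, 4, 6, 7 are pairwise adjacent (a clique of size 4), so at least 4 colors are needed.
4 colors suffice: color a → {7, 10}; color b → {3, 4, 8}; color c → {1, 5, 6}; color d → {2, 9}. Each edge has distinct colors on its endpoints.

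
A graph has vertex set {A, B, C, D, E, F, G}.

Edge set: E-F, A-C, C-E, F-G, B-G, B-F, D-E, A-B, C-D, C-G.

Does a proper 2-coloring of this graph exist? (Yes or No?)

No

C, D, E are mutually adjacent, so at least 3 colors are needed.
So 2 colors are not enough.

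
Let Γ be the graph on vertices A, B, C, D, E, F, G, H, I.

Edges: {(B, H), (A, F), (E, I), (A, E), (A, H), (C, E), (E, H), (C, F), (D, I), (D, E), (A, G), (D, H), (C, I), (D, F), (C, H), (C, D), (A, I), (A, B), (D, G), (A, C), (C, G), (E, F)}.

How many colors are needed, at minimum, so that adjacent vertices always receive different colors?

4

A, C, E, I form a clique, so at least 4 colors are needed.
One proper 4-coloring: A=1, B=2, C=2, D=1, E=3, F=4, G=3, H=4, I=4. Every edge joins two different colors.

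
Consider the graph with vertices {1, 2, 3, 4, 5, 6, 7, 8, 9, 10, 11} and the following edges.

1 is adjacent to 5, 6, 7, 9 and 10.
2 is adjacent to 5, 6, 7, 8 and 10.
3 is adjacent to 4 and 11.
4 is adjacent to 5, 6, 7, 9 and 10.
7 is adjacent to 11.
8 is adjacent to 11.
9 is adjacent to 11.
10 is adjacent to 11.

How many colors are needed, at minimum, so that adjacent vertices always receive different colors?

8 and 11 are adjacent, so at least 2 colors are needed.
One proper 2-coloring: 1=red, 2=red, 3=blue, 4=red, 5=blue, 6=blue, 7=blue, 8=blue, 9=blue, 10=blue, 11=red. No two adjacent vertices share a color.

2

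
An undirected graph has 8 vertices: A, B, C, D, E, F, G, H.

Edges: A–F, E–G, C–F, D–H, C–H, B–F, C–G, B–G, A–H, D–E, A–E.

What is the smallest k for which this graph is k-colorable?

The cycle G-E-D-H-C-G has odd length 5, so it cannot be 2-colored; at least 3 colors are needed.
3 colors suffice: color 1 → {E, F, H}; color 2 → {A, B, C, D}; color 3 → {G}. Every edge joins two different colors.

3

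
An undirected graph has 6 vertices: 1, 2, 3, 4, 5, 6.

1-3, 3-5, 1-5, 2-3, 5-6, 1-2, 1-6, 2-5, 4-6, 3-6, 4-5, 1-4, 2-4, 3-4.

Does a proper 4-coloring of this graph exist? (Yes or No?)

No

1, 3, 4, 5, 6 are pairwise adjacent (a clique of size 5), so at least 5 colors are needed.
So 4 colors are not enough.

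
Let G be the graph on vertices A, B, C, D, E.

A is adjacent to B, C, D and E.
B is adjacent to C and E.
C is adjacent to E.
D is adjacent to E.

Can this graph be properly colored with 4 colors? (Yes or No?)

The chromatic number is 4. A, B, C, E are mutually adjacent (a clique of size 4), so at least 4 colors are needed.
4 colors suffice: color red → {A}; color blue → {E}; color green → {C, D}; color yellow → {B}.
That is already a proper 4-coloring.

Yes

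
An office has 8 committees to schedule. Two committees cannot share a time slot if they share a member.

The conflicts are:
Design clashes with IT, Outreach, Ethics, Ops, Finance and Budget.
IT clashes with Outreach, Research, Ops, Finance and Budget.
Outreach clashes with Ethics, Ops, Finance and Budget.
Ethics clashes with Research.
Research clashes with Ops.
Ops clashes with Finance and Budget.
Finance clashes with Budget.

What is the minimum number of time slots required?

Design, IT, Outreach, Ops, Finance, Budget all conflict with each other, so at least 6 time slots are needed.
6 time slots suffice: time slot 1 → {IT, Ethics}; time slot 2 → {Design, Research}; time slot 3 → {Outreach}; time slot 4 → {Ops}; time slot 5 → {Budget}; time slot 6 → {Finance}. No two conflicting committees share a time slot.

6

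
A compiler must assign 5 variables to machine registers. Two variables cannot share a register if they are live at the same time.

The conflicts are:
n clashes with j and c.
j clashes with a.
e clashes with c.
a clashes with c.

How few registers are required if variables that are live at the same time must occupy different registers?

n and j conflict, so at least 2 registers are needed.
A valid assignment using 2 registers: n=2, j=1, e=2, a=2, c=1. No two conflicting variables share a register.

2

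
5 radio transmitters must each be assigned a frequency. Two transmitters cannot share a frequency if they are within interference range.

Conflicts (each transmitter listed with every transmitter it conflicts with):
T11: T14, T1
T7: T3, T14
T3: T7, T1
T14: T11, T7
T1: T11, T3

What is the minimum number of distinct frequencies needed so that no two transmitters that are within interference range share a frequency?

The cycle T11-T1-T3-T7-T14-T11 has odd length 5, so it cannot be 2-colored; at least 3 frequencies are needed.
3 frequencies suffice: frequency 1 → {T3, T14}; frequency 2 → {T11, T7}; frequency 3 → {T1}. Every pair that conflicts lands in different frequencies.

3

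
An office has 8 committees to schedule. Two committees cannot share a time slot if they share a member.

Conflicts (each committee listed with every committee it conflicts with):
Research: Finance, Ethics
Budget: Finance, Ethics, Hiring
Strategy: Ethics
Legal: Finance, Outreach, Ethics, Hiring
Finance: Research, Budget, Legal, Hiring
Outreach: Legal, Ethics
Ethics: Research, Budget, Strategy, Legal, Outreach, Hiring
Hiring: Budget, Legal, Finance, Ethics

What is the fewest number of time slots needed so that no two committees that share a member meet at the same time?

Legal, Outreach, Ethics are mutually in conflict, so at least 3 time slots are needed.
3 time slots suffice: time slot 1 → {Finance, Ethics}; time slot 2 → {Research, Strategy, Outreach, Hiring}; time slot 3 → {Budget, Legal}. Each listed conflict is separated.

3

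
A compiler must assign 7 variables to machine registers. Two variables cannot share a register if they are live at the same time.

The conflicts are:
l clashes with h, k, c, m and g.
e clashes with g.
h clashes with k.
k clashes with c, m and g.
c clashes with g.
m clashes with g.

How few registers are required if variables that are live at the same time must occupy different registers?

4

l, k, m, g all conflict with each other, so at least 4 registers are needed.
A valid assignment using 4 registers: l=1, e=1, h=3, k=2, c=4, m=4, g=3. Each listed conflict is separated.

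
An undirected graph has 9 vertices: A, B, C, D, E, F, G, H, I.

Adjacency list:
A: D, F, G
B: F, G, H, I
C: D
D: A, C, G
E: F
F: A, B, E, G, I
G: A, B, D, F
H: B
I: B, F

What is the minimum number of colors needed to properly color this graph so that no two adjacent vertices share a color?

A, D, G form a triangle, so at least 3 colors are needed.
3 colors suffice: A=blue, B=blue, C=blue, D=red, E=blue, F=red, G=green, H=red, I=green. Each edge has distinct colors on its endpoints.

3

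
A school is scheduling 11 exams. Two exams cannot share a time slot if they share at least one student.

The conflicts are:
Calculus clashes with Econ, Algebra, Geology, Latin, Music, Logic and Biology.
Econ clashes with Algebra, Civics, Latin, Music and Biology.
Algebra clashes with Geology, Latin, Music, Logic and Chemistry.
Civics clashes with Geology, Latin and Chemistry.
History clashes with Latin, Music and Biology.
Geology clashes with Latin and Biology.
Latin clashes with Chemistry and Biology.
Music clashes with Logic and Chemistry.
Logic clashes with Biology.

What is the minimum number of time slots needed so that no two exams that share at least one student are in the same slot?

Calculus, Econ, Latin, Biology pairwise conflict, so at least 4 time slots are needed.
4 time slots suffice: time slot 1 → {Latin, Music}; time slot 2 → {Calculus, History, Chemistry}; time slot 3 → {Algebra, Civics, Biology}; time slot 4 → {Econ, Geology, Logic}. No two conflicting exams share a time slot.

4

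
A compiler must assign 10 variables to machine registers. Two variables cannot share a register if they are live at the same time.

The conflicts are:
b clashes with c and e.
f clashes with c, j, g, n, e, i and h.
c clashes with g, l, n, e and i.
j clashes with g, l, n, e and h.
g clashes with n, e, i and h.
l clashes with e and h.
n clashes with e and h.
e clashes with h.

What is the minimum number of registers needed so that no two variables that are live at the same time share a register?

f, j, g, n, e, h all conflict with each other, so at least 6 registers are needed.
Using 6 registers: b=2, f=3, c=4, j=5, g=2, l=2, n=6, e=1, i=1, h=4. Every pair that conflicts lands in different registers.

6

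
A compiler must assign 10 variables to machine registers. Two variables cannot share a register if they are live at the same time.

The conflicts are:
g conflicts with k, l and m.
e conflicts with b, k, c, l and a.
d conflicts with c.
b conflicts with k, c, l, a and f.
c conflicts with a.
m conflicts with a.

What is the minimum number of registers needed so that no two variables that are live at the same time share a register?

4

e, b, c, a pairwise conflict, so at least 4 registers are needed.
Using 4 registers: g=1, e=2, d=1, b=1, k=3, c=3, l=3, m=2, a=4, f=2. Every pair that conflicts lands in different registers.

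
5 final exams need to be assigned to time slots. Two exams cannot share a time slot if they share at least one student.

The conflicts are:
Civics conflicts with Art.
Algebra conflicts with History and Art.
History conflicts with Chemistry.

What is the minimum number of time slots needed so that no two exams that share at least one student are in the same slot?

Algebra and Art conflict, so at least 2 time slots are needed.
2 time slots suffice: Civics=1, Algebra=1, History=2, Art=2, Chemistry=1. No two conflicting exams share a time slot.

2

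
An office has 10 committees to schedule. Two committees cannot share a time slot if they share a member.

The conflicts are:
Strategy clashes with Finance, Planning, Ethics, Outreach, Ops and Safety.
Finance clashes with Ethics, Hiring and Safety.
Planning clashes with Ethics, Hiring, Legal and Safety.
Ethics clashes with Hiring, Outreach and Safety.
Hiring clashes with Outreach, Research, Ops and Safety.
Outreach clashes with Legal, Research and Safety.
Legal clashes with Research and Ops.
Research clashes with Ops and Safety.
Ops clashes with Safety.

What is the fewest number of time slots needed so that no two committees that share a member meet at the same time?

4

Hiring, Outreach, Research, Safety pairwise conflict, so at least 4 time slots are needed.
4 time slots suffice: time slot 1 → {Legal, Safety}; time slot 2 → {Strategy, Hiring}; time slot 3 → {Ethics, Research}; time slot 4 → {Finance, Planning, Outreach, Ops}. No two conflicting committees share a time slot.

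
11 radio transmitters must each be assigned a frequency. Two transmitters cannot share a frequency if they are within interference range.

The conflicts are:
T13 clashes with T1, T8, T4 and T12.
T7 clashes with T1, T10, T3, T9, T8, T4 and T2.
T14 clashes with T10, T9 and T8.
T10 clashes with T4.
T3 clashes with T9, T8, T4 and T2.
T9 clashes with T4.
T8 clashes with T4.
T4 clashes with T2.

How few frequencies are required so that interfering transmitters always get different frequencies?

4

T7, T3, T9, T4 all conflict with each other, so at least 4 frequencies are needed.
4 frequencies suffice: frequency 1 → {T14, T1, T4, T12}; frequency 2 → {T13, T7}; frequency 3 → {T10, T3}; frequency 4 → {T9, T8, T2}. No two conflicting transmitters share a frequency.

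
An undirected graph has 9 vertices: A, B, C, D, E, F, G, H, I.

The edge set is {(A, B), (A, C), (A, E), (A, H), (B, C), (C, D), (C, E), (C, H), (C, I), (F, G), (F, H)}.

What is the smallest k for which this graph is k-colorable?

A, C, E form a triangle, so at least 3 colors are needed.
A valid assignment using 3 colors: A=2, B=3, C=1, D=2, E=3, F=1, G=2, H=3, I=2. No two adjacent vertices share a color.

3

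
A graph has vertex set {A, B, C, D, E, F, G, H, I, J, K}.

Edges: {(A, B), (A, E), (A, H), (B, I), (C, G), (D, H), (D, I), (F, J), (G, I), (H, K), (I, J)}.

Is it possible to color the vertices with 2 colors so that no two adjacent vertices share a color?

No

The cycle H-A-B-I-D-H has odd length 5, so it cannot be 2-colored; at least 3 colors are needed.
So 2 colors are not enough.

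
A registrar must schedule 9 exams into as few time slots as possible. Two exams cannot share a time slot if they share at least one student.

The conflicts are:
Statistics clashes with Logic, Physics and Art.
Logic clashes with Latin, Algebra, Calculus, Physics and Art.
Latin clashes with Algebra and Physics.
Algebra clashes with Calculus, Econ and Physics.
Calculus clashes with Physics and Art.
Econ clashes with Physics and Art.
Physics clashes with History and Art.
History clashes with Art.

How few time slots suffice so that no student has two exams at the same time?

4

Logic, Algebra, Calculus, Physics pairwise conflict, so at least 4 time slots are needed.
4 time slots suffice: Statistics=4, Logic=2, Latin=4, Algebra=3, Calculus=4, Econ=2, Physics=1, History=2, Art=3. Every pair that conflicts lands in different time slots.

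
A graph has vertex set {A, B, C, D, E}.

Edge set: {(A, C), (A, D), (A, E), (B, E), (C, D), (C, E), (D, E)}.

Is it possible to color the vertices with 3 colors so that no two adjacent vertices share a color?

No

A, C, D, E are mutually adjacent (a clique of size 4), so at least 4 colors are needed.
So 3 colors are not enough.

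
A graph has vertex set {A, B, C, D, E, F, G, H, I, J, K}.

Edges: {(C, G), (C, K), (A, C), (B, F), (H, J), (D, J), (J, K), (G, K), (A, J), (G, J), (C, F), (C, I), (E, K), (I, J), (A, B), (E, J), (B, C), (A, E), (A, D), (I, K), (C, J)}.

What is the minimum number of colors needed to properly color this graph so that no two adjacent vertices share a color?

4

C, I, J, K are mutually adjacent (a clique of size 4), so at least 4 colors are needed.
4 colors suffice: color red → {B, J}; color blue → {C, D, E, H}; color green → {A, F, K}; color yellow → {G, I}. Every edge joins two different colors.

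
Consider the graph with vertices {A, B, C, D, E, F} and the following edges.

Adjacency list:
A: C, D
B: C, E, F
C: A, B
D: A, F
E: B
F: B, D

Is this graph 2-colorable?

No

The cycle C-B-F-D-A-C has odd length 5, so it cannot be 2-colored; at least 3 colors are needed.
So 2 colors are not enough.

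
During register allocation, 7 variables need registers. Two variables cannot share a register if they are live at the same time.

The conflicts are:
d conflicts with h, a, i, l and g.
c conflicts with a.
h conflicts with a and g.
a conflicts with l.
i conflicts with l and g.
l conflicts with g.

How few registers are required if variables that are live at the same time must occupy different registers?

d, i, l, g pairwise conflict, so at least 4 registers are needed.
4 registers suffice: register 1 → {d, c}; register 2 → {a, g}; register 3 → {h, l}; register 4 → {i}. Every pair that conflicts lands in different registers.

4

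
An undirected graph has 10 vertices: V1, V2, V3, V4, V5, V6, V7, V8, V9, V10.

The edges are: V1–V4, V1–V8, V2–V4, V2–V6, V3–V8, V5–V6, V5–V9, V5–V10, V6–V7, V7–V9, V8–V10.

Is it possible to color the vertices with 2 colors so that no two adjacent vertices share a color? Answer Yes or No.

The cycle V6-V2-V4-V1-V8-V10-V5-V6 has odd length 7, so it cannot be 2-colored; at least 3 colors are needed.
So 2 colors are not enough.

No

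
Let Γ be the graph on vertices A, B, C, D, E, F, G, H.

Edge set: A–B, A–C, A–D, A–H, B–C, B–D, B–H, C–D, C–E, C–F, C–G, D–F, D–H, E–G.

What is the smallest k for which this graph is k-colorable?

4

A, B, D, H are mutually adjacent (a clique of size 4), so at least 4 colors are needed.
A valid assignment using 4 colors: A=yellow, B=green, C=red, D=blue, E=blue, F=green, G=green, H=red. No two adjacent vertices share a color.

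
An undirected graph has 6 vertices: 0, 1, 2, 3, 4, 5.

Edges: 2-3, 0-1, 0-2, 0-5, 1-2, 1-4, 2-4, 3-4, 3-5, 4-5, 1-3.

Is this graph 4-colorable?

Yes

The chromatic number is 4. 1, 2, 3, 4 are pairwise adjacent (a clique of size 4), so at least 4 colors are needed.
4 colors suffice: 0=blue, 1=red, 2=yellow, 3=green, 4=blue, 5=red.
That is already a proper 4-coloring.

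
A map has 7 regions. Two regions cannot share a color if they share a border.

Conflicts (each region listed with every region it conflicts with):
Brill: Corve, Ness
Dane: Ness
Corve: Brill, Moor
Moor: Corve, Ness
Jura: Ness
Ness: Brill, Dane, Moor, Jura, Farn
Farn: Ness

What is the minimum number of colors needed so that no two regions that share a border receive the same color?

Jura and Ness conflict, so at least 2 colors are needed.
One proper 2-coloring: Brill=2, Dane=2, Corve=1, Moor=2, Jura=2, Ness=1, Farn=2. Each listed conflict is separated.

2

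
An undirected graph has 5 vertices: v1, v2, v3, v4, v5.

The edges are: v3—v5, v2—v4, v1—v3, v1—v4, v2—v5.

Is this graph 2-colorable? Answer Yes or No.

No

The cycle v5-v2-v4-v1-v3-v5 has odd length 5, so it cannot be 2-colored; at least 3 colors are needed.
So 2 colors are not enough.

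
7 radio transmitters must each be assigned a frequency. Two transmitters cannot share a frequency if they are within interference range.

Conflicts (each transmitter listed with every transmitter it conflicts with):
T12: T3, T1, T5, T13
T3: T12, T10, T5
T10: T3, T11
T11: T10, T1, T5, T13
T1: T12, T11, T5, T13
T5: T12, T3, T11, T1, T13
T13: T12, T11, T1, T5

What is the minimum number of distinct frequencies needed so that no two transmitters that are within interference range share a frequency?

T11, T1, T5, T13 all conflict with each other, so at least 4 frequencies are needed.
A valid assignment using 4 frequencies: T12=2, T3=3, T10=1, T11=2, T1=3, T5=1, T13=4. No two conflicting transmitters share a frequency.

4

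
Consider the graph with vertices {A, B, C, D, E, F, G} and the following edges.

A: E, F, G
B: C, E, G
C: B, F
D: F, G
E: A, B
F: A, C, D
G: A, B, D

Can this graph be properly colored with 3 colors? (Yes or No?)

Yes

The chromatic number is 3. The cycle B-G-A-F-C-B has odd length 5, so it cannot be 2-colored; at least 3 colors are needed.
One proper 3-coloring: A=1, B=1, C=3, D=1, E=2, F=2, G=2.
That is already a proper 3-coloring.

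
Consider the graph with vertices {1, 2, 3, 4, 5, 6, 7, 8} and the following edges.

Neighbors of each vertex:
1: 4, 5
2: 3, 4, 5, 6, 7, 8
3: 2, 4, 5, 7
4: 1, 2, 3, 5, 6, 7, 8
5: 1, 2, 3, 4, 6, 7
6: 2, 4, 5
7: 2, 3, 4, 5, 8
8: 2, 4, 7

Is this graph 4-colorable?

No

2, 3, 4, 5, 7 are mutually adjacent (a clique of size 5), so at least 5 colors are needed.
So 4 colors are not enough.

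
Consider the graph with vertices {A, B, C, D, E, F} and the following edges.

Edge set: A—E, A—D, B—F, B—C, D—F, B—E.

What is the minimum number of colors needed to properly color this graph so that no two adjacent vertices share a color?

The cycle E-B-F-D-A-E has odd length 5, so it cannot be 2-colored; at least 3 colors are needed.
3 colors suffice: color 1 → {A, B}; color 2 → {C, E, F}; color 3 → {D}. Every edge joins two different colors.

3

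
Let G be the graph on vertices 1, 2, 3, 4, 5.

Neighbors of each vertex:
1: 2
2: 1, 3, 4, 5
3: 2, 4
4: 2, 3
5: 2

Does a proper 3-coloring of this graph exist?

Yes

The chromatic number is 3. 2, 3, 4 are pairwise adjacent, so at least 3 colors are needed.
3 colors suffice: color a → {2}; color b → {1, 3, 5}; color c → {4}.
That is already a proper 3-coloring.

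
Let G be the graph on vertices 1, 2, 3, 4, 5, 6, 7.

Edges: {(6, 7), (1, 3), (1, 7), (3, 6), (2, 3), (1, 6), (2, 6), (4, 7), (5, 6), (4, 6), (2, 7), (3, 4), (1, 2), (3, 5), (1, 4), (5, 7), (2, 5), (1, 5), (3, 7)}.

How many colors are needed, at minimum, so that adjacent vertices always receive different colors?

6

1, 2, 3, 5, 6, 7 form a clique, so at least 6 colors are needed.
6 colors suffice: color red → {6}; color blue → {1}; color green → {3}; color yellow → {7}; color purple → {2, 4}; color orange → {5}. Each edge has distinct colors on its endpoints.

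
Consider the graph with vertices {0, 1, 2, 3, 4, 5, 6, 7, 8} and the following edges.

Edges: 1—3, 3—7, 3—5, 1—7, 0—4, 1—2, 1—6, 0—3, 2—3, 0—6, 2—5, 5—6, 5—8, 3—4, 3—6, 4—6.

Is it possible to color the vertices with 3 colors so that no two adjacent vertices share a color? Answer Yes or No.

No

0, 3, 4, 6 are pairwise adjacent (a clique of size 4), so at least 4 colors are needed.
So 3 colors are not enough.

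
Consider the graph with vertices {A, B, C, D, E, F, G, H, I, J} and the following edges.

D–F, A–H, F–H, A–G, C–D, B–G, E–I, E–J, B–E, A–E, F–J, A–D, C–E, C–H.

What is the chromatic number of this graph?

The cycle F-H-A-E-J-F has odd length 5, so it cannot be 2-colored; at least 3 colors are needed.
One proper 3-coloring: A=blue, B=blue, C=blue, D=green, E=red, F=red, G=red, H=green, I=blue, J=blue. Every edge joins two different colors.

3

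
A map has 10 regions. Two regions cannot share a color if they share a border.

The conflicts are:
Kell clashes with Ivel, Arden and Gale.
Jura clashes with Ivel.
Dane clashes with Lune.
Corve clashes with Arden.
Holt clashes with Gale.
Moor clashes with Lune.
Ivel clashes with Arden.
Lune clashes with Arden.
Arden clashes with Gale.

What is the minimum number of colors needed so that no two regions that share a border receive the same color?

3

Kell, Ivel, Arden pairwise conflict, so at least 3 colors are needed.
A valid assignment using 3 colors: Kell=3, Jura=1, Dane=1, Corve=2, Holt=1, Moor=1, Ivel=2, Lune=2, Arden=1, Gale=2. Each listed conflict is separated.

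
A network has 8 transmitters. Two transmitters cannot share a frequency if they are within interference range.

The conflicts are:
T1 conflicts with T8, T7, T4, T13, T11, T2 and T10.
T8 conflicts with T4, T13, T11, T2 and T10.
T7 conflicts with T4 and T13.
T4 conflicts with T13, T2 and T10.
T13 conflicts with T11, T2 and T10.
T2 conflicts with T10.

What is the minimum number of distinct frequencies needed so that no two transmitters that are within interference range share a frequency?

T1, T8, T4, T13, T2, T10 pairwise conflict, so at least 6 frequencies are needed.
A valid assignment using 6 frequencies: T1=1, T8=3, T7=3, T4=4, T13=2, T11=4, T2=6, T10=5. Every pair that conflicts lands in different frequencies.

6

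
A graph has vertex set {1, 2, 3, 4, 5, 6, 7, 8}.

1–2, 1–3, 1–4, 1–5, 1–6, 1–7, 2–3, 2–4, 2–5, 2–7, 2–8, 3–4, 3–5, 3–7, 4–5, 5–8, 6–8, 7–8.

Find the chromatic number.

1, 2, 3, 4, 5 are pairwise adjacent (a clique of size 5), so at least 5 colors are needed.
A valid assignment using 5 colors: 1=a, 2=b, 3=d, 4=e, 5=c, 6=b, 7=c, 8=a. No two adjacent vertices share a color.

5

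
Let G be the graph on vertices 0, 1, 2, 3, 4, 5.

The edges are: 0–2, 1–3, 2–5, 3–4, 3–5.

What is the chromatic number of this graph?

2 and 5 are adjacent, so at least 2 colors are needed.
2 colors suffice: color red → {2, 3}; color blue → {0, 1, 4, 5}. No two adjacent vertices share a color.

2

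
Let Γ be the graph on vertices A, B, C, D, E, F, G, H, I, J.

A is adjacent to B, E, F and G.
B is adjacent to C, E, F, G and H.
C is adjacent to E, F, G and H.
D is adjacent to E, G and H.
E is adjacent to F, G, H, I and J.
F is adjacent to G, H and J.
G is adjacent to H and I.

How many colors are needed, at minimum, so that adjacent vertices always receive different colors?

6

B, C, E, F, G, H are pairwise adjacent (a clique of size 6), so at least 6 colors are needed.
6 colors suffice: color 1 → {E}; color 2 → {G, J}; color 3 → {D, F, I}; color 4 → {B}; color 5 → {A, H}; color 6 → {C}. Each edge has distinct colors on its endpoints.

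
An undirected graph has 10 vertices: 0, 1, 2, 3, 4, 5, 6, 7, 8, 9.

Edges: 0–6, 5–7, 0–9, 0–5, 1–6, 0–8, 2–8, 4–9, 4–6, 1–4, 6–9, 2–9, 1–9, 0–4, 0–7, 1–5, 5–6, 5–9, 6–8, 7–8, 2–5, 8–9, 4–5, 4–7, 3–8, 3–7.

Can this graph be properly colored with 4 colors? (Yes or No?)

0, 4, 5, 6, 9 are mutually adjacent (a clique of size 5), so at least 5 colors are needed.
So 4 colors are not enough.

No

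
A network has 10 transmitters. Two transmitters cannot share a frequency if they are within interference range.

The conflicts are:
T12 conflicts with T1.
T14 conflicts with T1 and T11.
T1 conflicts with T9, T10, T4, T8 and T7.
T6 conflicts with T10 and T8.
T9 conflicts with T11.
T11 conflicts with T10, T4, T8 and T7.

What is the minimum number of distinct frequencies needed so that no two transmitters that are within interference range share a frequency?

2

T14 and T11 conflict, so at least 2 frequencies are needed.
2 frequencies suffice: frequency 1 → {T1, T6, T11}; frequency 2 → {T12, T14, T9, T10, T4, T8, T7}. No two conflicting transmitters share a frequency.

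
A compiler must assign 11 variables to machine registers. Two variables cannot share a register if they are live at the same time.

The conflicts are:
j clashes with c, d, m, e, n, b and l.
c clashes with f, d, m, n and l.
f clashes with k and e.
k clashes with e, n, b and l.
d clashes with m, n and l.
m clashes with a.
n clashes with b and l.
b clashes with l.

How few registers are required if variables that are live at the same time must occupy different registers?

5

j, c, d, n, l are mutually in conflict, so at least 5 registers are needed.
A valid assignment using 5 registers: j=1, c=2, f=3, k=1, d=5, m=3, e=2, n=4, b=2, l=3, a=1. Each listed conflict is separated.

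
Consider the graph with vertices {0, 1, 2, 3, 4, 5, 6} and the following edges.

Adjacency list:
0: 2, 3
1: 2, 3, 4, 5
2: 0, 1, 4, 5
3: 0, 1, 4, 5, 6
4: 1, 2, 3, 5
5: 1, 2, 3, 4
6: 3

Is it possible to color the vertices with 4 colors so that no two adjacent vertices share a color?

The chromatic number is 4. 1, 2, 4, 5 form a clique, so at least 4 colors are needed.
4 colors suffice: color red → {2, 3}; color blue → {0, 4, 6}; color green → {1}; color yellow → {5}.
That is already a proper 4-coloring.

Yes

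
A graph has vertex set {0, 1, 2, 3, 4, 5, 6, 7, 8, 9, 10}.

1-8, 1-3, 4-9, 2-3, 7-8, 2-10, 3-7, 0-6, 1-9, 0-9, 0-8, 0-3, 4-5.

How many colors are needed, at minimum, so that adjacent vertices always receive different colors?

0 and 6 are adjacent, so at least 2 colors are needed.
2 colors suffice: color red → {0, 1, 2, 4, 7}; color blue → {3, 5, 6, 8, 9, 10}. Every edge joins two different colors.

2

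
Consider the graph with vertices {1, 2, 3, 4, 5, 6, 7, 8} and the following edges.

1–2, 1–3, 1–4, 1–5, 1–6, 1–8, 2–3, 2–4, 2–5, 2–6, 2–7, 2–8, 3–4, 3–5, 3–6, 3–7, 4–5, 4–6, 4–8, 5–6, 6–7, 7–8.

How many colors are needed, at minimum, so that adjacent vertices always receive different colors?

1, 2, 3, 4, 5, 6 are pairwise adjacent (a clique of size 6), so at least 6 colors are needed.
A valid assignment using 6 colors: 1=c, 2=a, 3=d, 4=b, 5=f, 6=e, 7=b, 8=d. No two adjacent vertices share a color.

6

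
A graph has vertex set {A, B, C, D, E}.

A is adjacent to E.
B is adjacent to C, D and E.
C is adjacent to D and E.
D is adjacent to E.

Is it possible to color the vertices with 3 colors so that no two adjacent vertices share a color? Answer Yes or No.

B, C, D, E are mutually adjacent (a clique of size 4), so at least 4 colors are needed.
So 3 colors are not enough.

No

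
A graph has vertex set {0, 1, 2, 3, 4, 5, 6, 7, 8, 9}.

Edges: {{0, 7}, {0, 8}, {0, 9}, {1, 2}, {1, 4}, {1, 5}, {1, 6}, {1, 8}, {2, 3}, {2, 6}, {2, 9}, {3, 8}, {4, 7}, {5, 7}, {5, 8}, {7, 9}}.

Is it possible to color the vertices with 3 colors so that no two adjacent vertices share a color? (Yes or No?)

The chromatic number is 3. 1, 5, 8 are mutually adjacent, so at least 3 colors are needed.
3 colors suffice: color red → {0, 1, 3}; color blue → {2, 7, 8}; color green → {4, 5, 6, 9}.
That is already a proper 3-coloring.

Yes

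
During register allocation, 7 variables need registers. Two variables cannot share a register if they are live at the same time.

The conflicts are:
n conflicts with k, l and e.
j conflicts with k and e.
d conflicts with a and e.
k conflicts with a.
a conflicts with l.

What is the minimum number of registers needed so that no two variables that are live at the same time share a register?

The cycle a-l-n-e-d-a has odd length 5, so it cannot be 2-colored; at least 3 registers are needed.
3 registers suffice: register 1 → {n, j, a}; register 2 → {k, l, e}; register 3 → {d}. Each listed conflict is separated.

3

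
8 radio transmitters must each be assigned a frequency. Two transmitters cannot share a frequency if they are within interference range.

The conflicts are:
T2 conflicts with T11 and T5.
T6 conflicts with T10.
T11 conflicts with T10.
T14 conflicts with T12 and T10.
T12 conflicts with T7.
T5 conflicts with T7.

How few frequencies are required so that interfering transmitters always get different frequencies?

The cycle T5-T2-T11-T10-T14-T12-T7-T5 has odd length 7, so it cannot be 2-colored; at least 3 frequencies are needed.
3 frequencies suffice: T2=1, T6=2, T11=2, T14=2, T12=3, T5=2, T10=1, T7=1. No two conflicting transmitters share a frequency.

3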